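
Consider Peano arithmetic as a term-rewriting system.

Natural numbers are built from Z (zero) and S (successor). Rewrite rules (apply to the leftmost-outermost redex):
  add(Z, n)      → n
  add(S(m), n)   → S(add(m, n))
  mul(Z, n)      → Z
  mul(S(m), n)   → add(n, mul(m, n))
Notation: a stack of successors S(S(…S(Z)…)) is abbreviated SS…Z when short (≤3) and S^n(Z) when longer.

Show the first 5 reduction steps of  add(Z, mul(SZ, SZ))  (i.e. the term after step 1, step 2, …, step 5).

  start: add(Z, mul(SZ, SZ))
  →1  mul(SZ, SZ)
  →2  add(SZ, mul(Z, SZ))
  →3  S(add(Z, mul(Z, SZ)))
  →4  S(mul(Z, SZ))
  →5  SZ

Answer: after 5 steps: SZ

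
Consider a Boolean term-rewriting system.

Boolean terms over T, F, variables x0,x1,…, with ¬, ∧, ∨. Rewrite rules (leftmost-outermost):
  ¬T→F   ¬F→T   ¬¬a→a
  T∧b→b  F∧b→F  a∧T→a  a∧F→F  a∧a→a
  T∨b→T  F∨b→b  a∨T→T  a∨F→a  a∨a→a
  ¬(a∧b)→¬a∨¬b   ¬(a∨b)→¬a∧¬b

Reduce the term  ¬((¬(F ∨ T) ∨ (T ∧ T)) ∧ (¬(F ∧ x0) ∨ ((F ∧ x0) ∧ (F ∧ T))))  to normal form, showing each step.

Answer: normal form = F  (in 13 steps)

Reduction:
  start: ¬((¬(F ∨ T) ∨ (T ∧ T)) ∧ (¬(F ∧ x0) ∨ ((F ∧ x0) ∧ (F ∧ T))))
  →1  ¬(¬(F ∨ T) ∨ (T ∧ T)) ∨ ¬(¬(F ∧ x0) ∨ ((F ∧ x0) ∧ (F ∧ T)))
  →2  (¬¬(F ∨ T) ∧ ¬(T ∧ T)) ∨ ¬(¬(F ∧ x0) ∨ ((F ∧ x0) ∧ (F ∧ T)))
  →3  ((F ∨ T) ∧ ¬(T ∧ T)) ∨ ¬(¬(F ∧ x0) ∨ ((F ∧ x0) ∧ (F ∧ T)))
  →4  (T ∧ ¬(T ∧ T)) ∨ ¬(¬(F ∧ x0) ∨ ((F ∧ x0) ∧ (F ∧ T)))
  →5  ¬(T ∧ T) ∨ ¬(¬(F ∧ x0) ∨ ((F ∧ x0) ∧ (F ∧ T)))
  →6  (¬T ∨ ¬T) ∨ ¬(¬(F ∧ x0) ∨ ((F ∧ x0) ∧ (F ∧ T)))
  →7  ¬T ∨ ¬(¬(F ∧ x0) ∨ ((F ∧ x0) ∧ (F ∧ T)))
  →8  F ∨ ¬(¬(F ∧ x0) ∨ ((F ∧ x0) ∧ (F ∧ T)))
  →9  ¬(¬(F ∧ x0) ∨ ((F ∧ x0) ∧ (F ∧ T)))
  →10  ¬¬(F ∧ x0) ∧ ¬((F ∧ x0) ∧ (F ∧ T))
  →11  (F ∧ x0) ∧ ¬((F ∧ x0) ∧ (F ∧ T))
  →12  F ∧ ¬((F ∧ x0) ∧ (F ∧ T))
  →13  F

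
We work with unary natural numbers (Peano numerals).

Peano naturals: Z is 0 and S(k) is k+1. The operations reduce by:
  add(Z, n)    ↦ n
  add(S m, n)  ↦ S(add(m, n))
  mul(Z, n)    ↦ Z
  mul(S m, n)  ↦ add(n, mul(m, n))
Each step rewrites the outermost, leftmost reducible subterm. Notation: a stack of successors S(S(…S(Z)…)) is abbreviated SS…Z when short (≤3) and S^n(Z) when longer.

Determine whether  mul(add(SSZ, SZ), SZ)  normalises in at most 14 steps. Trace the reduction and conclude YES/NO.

Answer: YES — reaches normal form SSSZ in 13 ≤ 14 steps

Derivation:
  start: mul(add(SSZ, SZ), SZ)
  →1  mul(S(add(SZ, SZ)), SZ)
  →2  add(SZ, mul(add(SZ, SZ), SZ))
  →3  S(add(Z, mul(add(SZ, SZ), SZ)))
  →4  S(mul(add(SZ, SZ), SZ))
  →5  S(mul(S(add(Z, SZ)), SZ))
  →6  S(add(SZ, mul(add(Z, SZ), SZ)))
  →7  S(S(add(Z, mul(add(Z, SZ), SZ))))
  →8  S(S(mul(add(Z, SZ), SZ)))
  →9  S(S(mul(SZ, SZ)))
  →10  S(S(add(SZ, mul(Z, SZ))))
  →11  S(S(S(add(Z, mul(Z, SZ)))))
  →12  S(S(S(mul(Z, SZ))))
  →13  SSSZ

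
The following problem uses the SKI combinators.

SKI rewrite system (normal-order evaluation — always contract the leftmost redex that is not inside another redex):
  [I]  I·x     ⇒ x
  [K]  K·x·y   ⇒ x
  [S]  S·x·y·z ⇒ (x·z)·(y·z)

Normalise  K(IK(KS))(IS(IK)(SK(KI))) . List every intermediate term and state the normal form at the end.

  start: K(IK(KS))(IS(IK)(SK(KI)))
  [1] IK(KS)
  [2] K(KS)

Answer: normal form = K(KS)  (in 2 steps)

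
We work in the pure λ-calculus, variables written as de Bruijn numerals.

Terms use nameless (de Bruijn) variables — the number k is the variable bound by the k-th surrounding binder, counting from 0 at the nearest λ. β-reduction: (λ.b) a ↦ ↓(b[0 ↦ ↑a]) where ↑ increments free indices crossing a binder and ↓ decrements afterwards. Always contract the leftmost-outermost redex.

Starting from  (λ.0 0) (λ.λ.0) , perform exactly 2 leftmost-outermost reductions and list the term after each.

Answer: after 2 steps: λ.0

Reduction:
  start: (λ.0 0) (λ.λ.0)
  step 1: (λ.λ.0) (λ.λ.0)
  step 2: λ.0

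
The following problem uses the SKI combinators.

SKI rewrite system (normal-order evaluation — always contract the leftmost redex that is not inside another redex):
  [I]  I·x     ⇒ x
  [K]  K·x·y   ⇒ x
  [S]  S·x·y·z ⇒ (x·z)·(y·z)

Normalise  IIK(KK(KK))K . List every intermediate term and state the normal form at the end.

  start: IIK(KK(KK))K
  [1] IK(KK(KK))K
  [2] K(KK(KK))K
  [3] KK(KK)
  [4] K

Answer: normal form = K  (in 4 steps)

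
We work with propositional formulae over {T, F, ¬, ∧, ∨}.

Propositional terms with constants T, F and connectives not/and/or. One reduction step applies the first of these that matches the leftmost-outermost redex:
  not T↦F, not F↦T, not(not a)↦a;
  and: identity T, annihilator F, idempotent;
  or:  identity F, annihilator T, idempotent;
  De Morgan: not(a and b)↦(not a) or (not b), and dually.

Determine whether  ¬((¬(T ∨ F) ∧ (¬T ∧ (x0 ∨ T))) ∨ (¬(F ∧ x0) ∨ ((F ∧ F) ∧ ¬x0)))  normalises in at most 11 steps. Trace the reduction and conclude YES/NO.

Answer: YES — reaches normal form F in 10 ≤ 11 steps

Working:
  start: ¬((¬(T ∨ F) ∧ (¬T ∧ (x0 ∨ T))) ∨ (¬(F ∧ x0) ∨ ((F ∧ F) ∧ ¬x0)))
  →1  ¬(¬(T ∨ F) ∧ (¬T ∧ (x0 ∨ T))) ∧ ¬(¬(F ∧ x0) ∨ ((F ∧ F) ∧ ¬x0))
  →2  (¬¬(T ∨ F) ∨ ¬(¬T ∧ (x0 ∨ T))) ∧ ¬(¬(F ∧ x0) ∨ ((F ∧ F) ∧ ¬x0))
  →3  ((T ∨ F) ∨ ¬(¬T ∧ (x0 ∨ T))) ∧ ¬(¬(F ∧ x0) ∨ ((F ∧ F) ∧ ¬x0))
  →4  (T ∨ ¬(¬T ∧ (x0 ∨ T))) ∧ ¬(¬(F ∧ x0) ∨ ((F ∧ F) ∧ ¬x0))
  →5  T ∧ ¬(¬(F ∧ x0) ∨ ((F ∧ F) ∧ ¬x0))
  →6  ¬(¬(F ∧ x0) ∨ ((F ∧ F) ∧ ¬x0))
  →7  ¬¬(F ∧ x0) ∧ ¬((F ∧ F) ∧ ¬x0)
  →8  (F ∧ x0) ∧ ¬((F ∧ F) ∧ ¬x0)
  →9  F ∧ ¬((F ∧ F) ∧ ¬x0)
  →10  F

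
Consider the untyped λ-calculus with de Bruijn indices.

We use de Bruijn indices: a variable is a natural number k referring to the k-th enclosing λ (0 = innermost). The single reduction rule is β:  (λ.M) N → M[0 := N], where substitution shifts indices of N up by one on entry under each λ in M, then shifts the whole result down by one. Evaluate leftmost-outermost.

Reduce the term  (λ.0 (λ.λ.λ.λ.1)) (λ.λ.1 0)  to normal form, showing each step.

Answer: normal form = λ.λ.λ.λ.1  (in 3 steps)

Working:
  start: (λ.0 (λ.λ.λ.λ.1)) (λ.λ.1 0)
  →1  (λ.λ.1 0) (λ.λ.λ.λ.1)
  →2  λ.(λ.λ.λ.λ.1) 0
  →3  λ.λ.λ.λ.1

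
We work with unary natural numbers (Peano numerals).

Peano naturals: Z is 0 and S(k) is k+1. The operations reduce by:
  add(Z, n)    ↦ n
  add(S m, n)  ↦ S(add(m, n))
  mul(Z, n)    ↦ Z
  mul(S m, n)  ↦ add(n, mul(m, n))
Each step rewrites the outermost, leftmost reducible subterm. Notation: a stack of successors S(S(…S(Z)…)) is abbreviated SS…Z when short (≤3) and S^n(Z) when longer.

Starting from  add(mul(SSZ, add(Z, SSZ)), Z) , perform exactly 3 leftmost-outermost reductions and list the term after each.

  start: add(mul(SSZ, add(Z, SSZ)), Z)
  step 1: add(add(add(Z, SSZ), mul(SZ, add(Z, SSZ))), Z)
  step 2: add(add(SSZ, mul(SZ, add(Z, SSZ))), Z)
  step 3: add(S(add(SZ, mul(SZ, add(Z, SSZ)))), Z)

Answer: after 3 steps: add(S(add(SZ, mul(SZ, add(Z, SSZ)))), Z)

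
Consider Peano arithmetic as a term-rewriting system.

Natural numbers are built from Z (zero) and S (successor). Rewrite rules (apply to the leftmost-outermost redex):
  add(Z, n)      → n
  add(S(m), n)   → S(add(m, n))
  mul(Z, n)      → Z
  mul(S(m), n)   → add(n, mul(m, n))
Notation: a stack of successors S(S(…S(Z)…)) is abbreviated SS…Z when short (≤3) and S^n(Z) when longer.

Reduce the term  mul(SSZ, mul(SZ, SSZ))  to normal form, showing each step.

Answer: normal form = S^4(Z)  (in 19 steps)

Reduction:
  start: mul(SSZ, mul(SZ, SSZ))
  step 1: add(mul(SZ, SSZ), mul(SZ, mul(SZ, SSZ)))
  step 2: add(add(SSZ, mul(Z, SSZ)), mul(SZ, mul(SZ, SSZ)))
  step 3: add(S(add(SZ, mul(Z, SSZ))), mul(SZ, mul(SZ, SSZ)))
  step 4: S(add(add(SZ, mul(Z, SSZ)), mul(SZ, mul(SZ, SSZ))))
  step 5: S(add(S(add(Z, mul(Z, SSZ))), mul(SZ, mul(SZ, SSZ))))
  step 6: S(S(add(add(Z, mul(Z, SSZ)), mul(SZ, mul(SZ, SSZ)))))
  step 7: S(S(add(mul(Z, SSZ), mul(SZ, mul(SZ, SSZ)))))
  step 8: S(S(add(Z, mul(SZ, mul(SZ, SSZ)))))
  step 9: S(S(mul(SZ, mul(SZ, SSZ))))
  step 10: S(S(add(mul(SZ, SSZ), mul(Z, mul(SZ, SSZ)))))
  step 11: S(S(add(add(SSZ, mul(Z, SSZ)), mul(Z, mul(SZ, SSZ)))))
  step 12: S(S(add(S(add(SZ, mul(Z, SSZ))), mul(Z, mul(SZ, SSZ)))))
  step 13: S(S(S(add(add(SZ, mul(Z, SSZ)), mul(Z, mul(SZ, SSZ))))))
  step 14: S(S(S(add(S(add(Z, mul(Z, SSZ))), mul(Z, mul(SZ, SSZ))))))
  step 15: S(S(S(S(add(add(Z, mul(Z, SSZ)), mul(Z, mul(SZ, SSZ)))))))
  step 16: S(S(S(S(add(mul(Z, SSZ), mul(Z, mul(SZ, SSZ)))))))
  step 17: S(S(S(S(add(Z, mul(Z, mul(SZ, SSZ)))))))
  step 18: S(S(S(S(mul(Z, mul(SZ, SSZ))))))
  step 19: S^4(Z)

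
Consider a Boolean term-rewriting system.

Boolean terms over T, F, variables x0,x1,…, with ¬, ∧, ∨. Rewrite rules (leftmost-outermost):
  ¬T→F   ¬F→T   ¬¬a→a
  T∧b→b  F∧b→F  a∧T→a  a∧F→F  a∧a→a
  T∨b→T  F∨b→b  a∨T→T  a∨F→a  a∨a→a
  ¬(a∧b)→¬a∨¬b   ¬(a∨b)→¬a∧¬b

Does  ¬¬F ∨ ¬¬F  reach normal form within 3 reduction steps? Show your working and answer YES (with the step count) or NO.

  start: ¬¬F ∨ ¬¬F
  →1  ¬¬F
  →2  F

Answer: YES — reaches normal form F in 2 ≤ 3 steps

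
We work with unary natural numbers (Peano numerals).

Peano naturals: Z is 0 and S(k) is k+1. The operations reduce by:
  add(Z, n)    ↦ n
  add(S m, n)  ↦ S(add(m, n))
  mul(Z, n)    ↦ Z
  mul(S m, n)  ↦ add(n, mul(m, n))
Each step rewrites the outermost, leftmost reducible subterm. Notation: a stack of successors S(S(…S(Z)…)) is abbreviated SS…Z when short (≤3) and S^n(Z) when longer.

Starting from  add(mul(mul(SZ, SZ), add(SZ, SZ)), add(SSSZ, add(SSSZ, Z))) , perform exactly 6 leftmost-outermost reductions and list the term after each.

  start: add(mul(mul(SZ, SZ), add(SZ, SZ)), add(SSSZ, add(SSSZ, Z)))
  [1] add(mul(add(SZ, mul(Z, SZ)), add(SZ, SZ)), add(SSSZ, add(SSSZ, Z)))
  [2] add(mul(S(add(Z, mul(Z, SZ))), add(SZ, SZ)), add(SSSZ, add(SSSZ, Z)))
  [3] add(add(add(SZ, SZ), mul(add(Z, mul(Z, SZ)), add(SZ, SZ))), add(SSSZ, add(SSSZ, Z)))
  [4] add(add(S(add(Z, SZ)), mul(add(Z, mul(Z, SZ)), add(SZ, SZ))), add(SSSZ, add(SSSZ, Z)))
  [5] add(S(add(add(Z, SZ), mul(add(Z, mul(Z, SZ)), add(SZ, SZ)))), add(SSSZ, add(SSSZ, Z)))
  [6] S(add(add(add(Z, SZ), mul(add(Z, mul(Z, SZ)), add(SZ, SZ))), add(SSSZ, add(SSSZ, Z))))

Answer: after 6 steps: S(add(add(add(Z, SZ), mul(add(Z, mul(Z, SZ)), add(SZ, SZ))), add(SSSZ, add(SSSZ, Z))))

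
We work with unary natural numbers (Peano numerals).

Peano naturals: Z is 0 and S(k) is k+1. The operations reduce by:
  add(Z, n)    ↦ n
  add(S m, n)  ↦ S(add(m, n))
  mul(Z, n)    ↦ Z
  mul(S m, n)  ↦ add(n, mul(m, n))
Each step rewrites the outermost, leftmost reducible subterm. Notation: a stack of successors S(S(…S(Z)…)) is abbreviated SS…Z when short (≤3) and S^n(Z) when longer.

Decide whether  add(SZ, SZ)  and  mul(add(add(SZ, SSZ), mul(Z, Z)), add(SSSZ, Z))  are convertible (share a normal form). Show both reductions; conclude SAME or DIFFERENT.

Term A:
  start: add(SZ, SZ)
  [1] S(add(Z, SZ))
  [2] SSZ

Term B:
  start: mul(add(add(SZ, SSZ), mul(Z, Z)), add(SSSZ, Z))
  [1] mul(add(S(add(Z, SSZ)), mul(Z, Z)), add(SSSZ, Z))
  [2] mul(S(add(add(Z, SSZ), mul(Z, Z))), add(SSSZ, Z))
  [3] add(add(SSSZ, Z), mul(add(add(Z, SSZ), mul(Z, Z)), add(SSSZ, Z)))
  [4] add(S(add(SSZ, Z)), mul(add(add(Z, SSZ), mul(Z, Z)), add(SSSZ, Z)))
  [5] S(add(add(SSZ, Z), mul(add(add(Z, SSZ), mul(Z, Z)), add(SSSZ, Z))))
  [6] S(add(S(add(SZ, Z)), mul(add(add(Z, SSZ), mul(Z, Z)), add(SSSZ, Z))))
  [7] S(S(add(add(SZ, Z), mul(add(add(Z, SSZ), mul(Z, Z)), add(SSSZ, Z)))))
  [8] S(S(add(S(add(Z, Z)), mul(add(add(Z, SSZ), mul(Z, Z)), add(SSSZ, Z)))))
  [9] S(S(S(add(add(Z, Z), mul(add(add(Z, SSZ), mul(Z, Z)), add(SSSZ, Z))))))
  [10] S(S(S(add(Z, mul(add(add(Z, SSZ), mul(Z, Z)), add(SSSZ, Z))))))
  [11] S(S(S(mul(add(add(Z, SSZ), mul(Z, Z)), add(SSSZ, Z)))))
  [12] S(S(S(mul(add(SSZ, mul(Z, Z)), add(SSSZ, Z)))))
  [13] S(S(S(mul(S(add(SZ, mul(Z, Z))), add(SSSZ, Z)))))
  [14] S(S(S(add(add(SSSZ, Z), mul(add(SZ, mul(Z, Z)), add(SSSZ, Z))))))
  [15] S(S(S(add(S(add(SSZ, Z)), mul(add(SZ, mul(Z, Z)), add(SSSZ, Z))))))
  [16] S(S(S(S(add(add(SSZ, Z), mul(add(SZ, mul(Z, Z)), add(SSSZ, Z)))))))
  [17] S(S(S(S(add(S(add(SZ, Z)), mul(add(SZ, mul(Z, Z)), add(SSSZ, Z)))))))
  [18] S(S(S(S(S(add(add(SZ, Z), mul(add(SZ, mul(Z, Z)), add(SSSZ, Z))))))))
  [19] S(S(S(S(S(add(S(add(Z, Z)), mul(add(SZ, mul(Z, Z)), add(SSSZ, Z))))))))
  [20] S(S(S(S(S(S(add(add(Z, Z), mul(add(SZ, mul(Z, Z)), add(SSSZ, Z)))))))))
  [21] S(S(S(S(S(S(add(Z, mul(add(SZ, mul(Z, Z)), add(SSSZ, Z)))))))))
  [22] S(S(S(S(S(S(mul(add(SZ, mul(Z, Z)), add(SSSZ, Z))))))))
  [23] S(S(S(S(S(S(mul(S(add(Z, mul(Z, Z))), add(SSSZ, Z))))))))
  [24] S(S(S(S(S(S(add(add(SSSZ, Z), mul(add(Z, mul(Z, Z)), add(SSSZ, Z)))))))))
  [25] S(S(S(S(S(S(add(S(add(SSZ, Z)), mul(add(Z, mul(Z, Z)), add(SSSZ, Z)))))))))
  [26] S(S(S(S(S(S(S(add(add(SSZ, Z), mul(add(Z, mul(Z, Z)), add(SSSZ, Z))))))))))
  [27] S(S(S(S(S(S(S(add(S(add(SZ, Z)), mul(add(Z, mul(Z, Z)), add(SSSZ, Z))))))))))
  [28] S(S(S(S(S(S(S(S(add(add(SZ, Z), mul(add(Z, mul(Z, Z)), add(SSSZ, Z)))))))))))
  [29] S(S(S(S(S(S(S(S(add(S(add(Z, Z)), mul(add(Z, mul(Z, Z)), add(SSSZ, Z)))))))))))
  [30] S(S(S(S(S(S(S(S(S(add(add(Z, Z), mul(add(Z, mul(Z, Z)), add(SSSZ, Z))))))))))))
  [31] S(S(S(S(S(S(S(S(S(add(Z, mul(add(Z, mul(Z, Z)), add(SSSZ, Z))))))))))))
  [32] S(S(S(S(S(S(S(S(S(mul(add(Z, mul(Z, Z)), add(SSSZ, Z)))))))))))
  [33] S(S(S(S(S(S(S(S(S(mul(mul(Z, Z), add(SSSZ, Z)))))))))))
  [34] S(S(S(S(S(S(S(S(S(mul(Z, add(SSSZ, Z)))))))))))
  [35] S^9(Z)

Answer: DIFFERENT — A ⇓ SSZ, B ⇓ S^9(Z)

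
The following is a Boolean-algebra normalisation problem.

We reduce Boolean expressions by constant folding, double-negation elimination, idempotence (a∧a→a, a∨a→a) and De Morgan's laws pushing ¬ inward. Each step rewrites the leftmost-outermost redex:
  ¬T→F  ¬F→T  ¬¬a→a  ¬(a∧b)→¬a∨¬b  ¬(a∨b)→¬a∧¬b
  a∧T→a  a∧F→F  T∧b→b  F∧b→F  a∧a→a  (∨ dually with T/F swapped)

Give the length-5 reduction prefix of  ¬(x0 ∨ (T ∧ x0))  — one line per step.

  start: ¬(x0 ∨ (T ∧ x0))
  [1] ¬x0 ∧ ¬(T ∧ x0)
  [2] ¬x0 ∧ (¬T ∨ ¬x0)
  [3] ¬x0 ∧ (F ∨ ¬x0)
  [4] ¬x0 ∧ ¬x0
  [5] ¬x0

Answer: after 5 steps: ¬x0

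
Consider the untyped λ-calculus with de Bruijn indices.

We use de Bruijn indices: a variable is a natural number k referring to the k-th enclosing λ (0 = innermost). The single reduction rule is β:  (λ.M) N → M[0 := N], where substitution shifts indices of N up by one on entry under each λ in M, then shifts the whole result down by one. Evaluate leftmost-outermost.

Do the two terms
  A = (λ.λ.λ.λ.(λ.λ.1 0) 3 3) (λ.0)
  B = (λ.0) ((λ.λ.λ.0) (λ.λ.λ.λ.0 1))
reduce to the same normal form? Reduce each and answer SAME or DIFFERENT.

Term A:
  start: (λ.λ.λ.λ.(λ.λ.1 0) 3 3) (λ.0)
  [1] λ.λ.λ.(λ.λ.1 0) (λ.0) (λ.0)
  [2] λ.λ.λ.(λ.(λ.0) 0) (λ.0)
  [3] λ.λ.λ.(λ.0) (λ.0)
  [4] λ.λ.λ.λ.0

Term B:
  start: (λ.0) ((λ.λ.λ.0) (λ.λ.λ.λ.0 1))
  [1] (λ.λ.λ.0) (λ.λ.λ.λ.0 1)
  [2] λ.λ.0

Answer: DIFFERENT — A ⇓ λ.λ.λ.λ.0, B ⇓ λ.λ.0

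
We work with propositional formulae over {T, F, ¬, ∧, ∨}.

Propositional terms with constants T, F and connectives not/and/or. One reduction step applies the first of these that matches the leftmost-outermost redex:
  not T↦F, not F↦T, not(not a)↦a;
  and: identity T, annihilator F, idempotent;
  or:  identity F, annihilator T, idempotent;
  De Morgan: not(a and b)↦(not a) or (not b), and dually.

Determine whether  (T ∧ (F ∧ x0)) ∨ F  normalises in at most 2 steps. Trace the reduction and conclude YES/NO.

Answer: NO — after 2 steps the term is F ∧ x0, not yet normal

Derivation:
  start: (T ∧ (F ∧ x0)) ∨ F
  [1] T ∧ (F ∧ x0)
  [2] F ∧ x0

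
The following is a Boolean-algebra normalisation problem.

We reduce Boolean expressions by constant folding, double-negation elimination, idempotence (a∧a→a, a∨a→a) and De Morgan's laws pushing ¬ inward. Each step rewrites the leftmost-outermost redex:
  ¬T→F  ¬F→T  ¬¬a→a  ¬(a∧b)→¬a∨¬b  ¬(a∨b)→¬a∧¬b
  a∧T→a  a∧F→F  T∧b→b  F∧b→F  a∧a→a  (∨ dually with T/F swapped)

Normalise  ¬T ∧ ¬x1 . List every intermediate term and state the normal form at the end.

Answer: normal form = F  (in 2 steps)

Derivation:
  start: ¬T ∧ ¬x1
  →1  F ∧ ¬x1
  →2  F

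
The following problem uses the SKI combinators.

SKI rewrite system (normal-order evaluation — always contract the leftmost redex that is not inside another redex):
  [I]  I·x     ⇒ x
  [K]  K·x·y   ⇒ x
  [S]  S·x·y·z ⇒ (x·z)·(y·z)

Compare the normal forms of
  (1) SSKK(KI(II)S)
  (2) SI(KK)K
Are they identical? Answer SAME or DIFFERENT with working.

Answer: DIFFERENT — A ⇓ S, B ⇓ KK

Derivation:
Term A:
  start: SSKK(KI(II)S)
  [1] SK(KK)(KI(II)S)
  [2] K(KI(II)S)(KK(KI(II)S))
  [3] KI(II)S
  [4] IS
  [5] S

Term B:
  start: SI(KK)K
  [1] IK(KKK)
  [2] K(KKK)
  [3] KK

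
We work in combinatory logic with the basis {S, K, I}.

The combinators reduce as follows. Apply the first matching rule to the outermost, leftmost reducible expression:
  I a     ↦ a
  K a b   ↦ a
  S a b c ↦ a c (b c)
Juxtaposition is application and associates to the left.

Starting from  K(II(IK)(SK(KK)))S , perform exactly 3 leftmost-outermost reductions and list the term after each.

  start: K(II(IK)(SK(KK)))S
  →1  II(IK)(SK(KK))
  →2  I(IK)(SK(KK))
  →3  IK(SK(KK))

Answer: after 3 steps: IK(SK(KK))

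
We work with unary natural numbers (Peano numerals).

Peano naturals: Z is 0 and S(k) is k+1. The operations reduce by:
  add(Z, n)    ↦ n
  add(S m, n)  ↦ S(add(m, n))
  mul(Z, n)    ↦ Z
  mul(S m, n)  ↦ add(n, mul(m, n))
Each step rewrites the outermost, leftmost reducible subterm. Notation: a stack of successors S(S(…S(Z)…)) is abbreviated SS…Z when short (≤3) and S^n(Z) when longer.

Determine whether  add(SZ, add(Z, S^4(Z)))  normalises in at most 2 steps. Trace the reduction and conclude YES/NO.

Answer: NO — after 2 steps the term is S(add(Z, S^4(Z))), not yet normal

Reduction:
  start: add(SZ, add(Z, S^4(Z)))
  [1] S(add(Z, add(Z, S^4(Z))))
  [2] S(add(Z, S^4(Z)))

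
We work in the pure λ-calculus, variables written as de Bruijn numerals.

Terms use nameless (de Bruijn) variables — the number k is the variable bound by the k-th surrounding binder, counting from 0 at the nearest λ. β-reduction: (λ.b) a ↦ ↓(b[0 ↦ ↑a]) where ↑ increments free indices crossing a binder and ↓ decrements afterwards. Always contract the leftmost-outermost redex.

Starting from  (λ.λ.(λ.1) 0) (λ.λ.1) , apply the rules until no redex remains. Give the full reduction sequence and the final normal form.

Answer: normal form = λ.0  (in 2 steps)

Working:
  start: (λ.λ.(λ.1) 0) (λ.λ.1)
  [1] λ.(λ.1) 0
  [2] λ.0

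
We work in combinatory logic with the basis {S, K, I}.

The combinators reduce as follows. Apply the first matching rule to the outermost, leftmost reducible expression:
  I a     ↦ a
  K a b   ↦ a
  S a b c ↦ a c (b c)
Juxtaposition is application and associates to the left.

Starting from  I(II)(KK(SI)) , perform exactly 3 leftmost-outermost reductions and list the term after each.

Answer: after 3 steps: KK(SI)

Working:
  start: I(II)(KK(SI))
  →1  II(KK(SI))
  →2  I(KK(SI))
  →3  KK(SI)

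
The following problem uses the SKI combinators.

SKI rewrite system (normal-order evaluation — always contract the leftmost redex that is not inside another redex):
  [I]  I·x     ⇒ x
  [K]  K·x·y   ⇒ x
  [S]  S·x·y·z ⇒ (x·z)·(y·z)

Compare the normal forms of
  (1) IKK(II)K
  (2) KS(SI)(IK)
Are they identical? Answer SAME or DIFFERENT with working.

Answer: DIFFERENT — A ⇓ KK, B ⇓ SK

Reduction:
Term A:
  start: IKK(II)K
  [1] KK(II)K
  [2] KK

Term B:
  start: KS(SI)(IK)
  [1] S(IK)
  [2] SK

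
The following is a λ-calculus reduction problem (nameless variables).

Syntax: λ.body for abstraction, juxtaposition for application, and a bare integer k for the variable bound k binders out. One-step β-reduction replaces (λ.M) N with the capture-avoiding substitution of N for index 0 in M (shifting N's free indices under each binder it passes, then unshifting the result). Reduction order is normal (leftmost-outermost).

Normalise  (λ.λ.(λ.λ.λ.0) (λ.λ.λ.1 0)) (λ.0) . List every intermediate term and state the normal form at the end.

  start: (λ.λ.(λ.λ.λ.0) (λ.λ.λ.1 0)) (λ.0)
  step 1: λ.(λ.λ.λ.0) (λ.λ.λ.1 0)
  step 2: λ.λ.λ.0

Answer: normal form = λ.λ.λ.0  (in 2 steps)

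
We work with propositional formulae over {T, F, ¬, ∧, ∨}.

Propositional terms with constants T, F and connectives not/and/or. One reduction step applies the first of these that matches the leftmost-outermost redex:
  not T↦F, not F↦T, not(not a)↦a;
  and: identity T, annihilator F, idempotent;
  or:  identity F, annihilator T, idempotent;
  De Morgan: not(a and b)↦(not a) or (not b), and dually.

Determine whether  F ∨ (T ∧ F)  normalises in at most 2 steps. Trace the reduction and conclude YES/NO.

  start: F ∨ (T ∧ F)
  [1] T ∧ F
  [2] F

Answer: YES — reaches normal form F in 2 ≤ 2 steps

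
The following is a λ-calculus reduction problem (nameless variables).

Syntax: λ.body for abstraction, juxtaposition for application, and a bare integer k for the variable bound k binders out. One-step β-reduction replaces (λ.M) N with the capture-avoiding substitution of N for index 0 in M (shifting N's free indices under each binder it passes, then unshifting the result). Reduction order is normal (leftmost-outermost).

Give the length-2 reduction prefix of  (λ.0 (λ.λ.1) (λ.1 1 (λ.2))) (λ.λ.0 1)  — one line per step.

  start: (λ.0 (λ.λ.1) (λ.1 1 (λ.2))) (λ.λ.0 1)
  [1] (λ.λ.0 1) (λ.λ.1) (λ.(λ.λ.0 1) (λ.λ.0 1) (λ.λ.λ.0 1))
  [2] (λ.0 (λ.λ.1)) (λ.(λ.λ.0 1) (λ.λ.0 1) (λ.λ.λ.0 1))

Answer: after 2 steps: (λ.0 (λ.λ.1)) (λ.(λ.λ.0 1) (λ.λ.0 1) (λ.λ.λ.0 1))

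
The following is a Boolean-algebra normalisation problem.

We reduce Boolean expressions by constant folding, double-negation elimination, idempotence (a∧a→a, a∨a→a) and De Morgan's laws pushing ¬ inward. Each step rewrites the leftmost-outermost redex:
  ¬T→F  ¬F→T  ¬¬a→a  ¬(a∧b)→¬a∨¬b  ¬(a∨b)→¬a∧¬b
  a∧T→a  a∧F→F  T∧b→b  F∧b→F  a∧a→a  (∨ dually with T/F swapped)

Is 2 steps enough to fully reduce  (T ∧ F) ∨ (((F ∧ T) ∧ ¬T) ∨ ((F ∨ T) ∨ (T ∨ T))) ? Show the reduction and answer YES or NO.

  start: (T ∧ F) ∨ (((F ∧ T) ∧ ¬T) ∨ ((F ∨ T) ∨ (T ∨ T)))
  [1] F ∨ (((F ∧ T) ∧ ¬T) ∨ ((F ∨ T) ∨ (T ∨ T)))
  [2] ((F ∧ T) ∧ ¬T) ∨ ((F ∨ T) ∨ (T ∨ T))

Answer: NO — after 2 steps the term is ((F ∧ T) ∧ ¬T) ∨ ((F ∨ T) ∨ (T ∨ T)), not yet normal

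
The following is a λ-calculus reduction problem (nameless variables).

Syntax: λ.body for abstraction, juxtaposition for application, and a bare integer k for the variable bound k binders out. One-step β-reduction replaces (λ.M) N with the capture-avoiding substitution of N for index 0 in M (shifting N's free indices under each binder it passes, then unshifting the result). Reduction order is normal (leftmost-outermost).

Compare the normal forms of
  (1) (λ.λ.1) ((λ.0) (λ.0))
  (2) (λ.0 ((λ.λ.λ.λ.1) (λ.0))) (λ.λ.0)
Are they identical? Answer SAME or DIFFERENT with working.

Term A:
  start: (λ.λ.1) ((λ.0) (λ.0))
  step 1: λ.(λ.0) (λ.0)
  step 2: λ.λ.0

Term B:
  start: (λ.0 ((λ.λ.λ.λ.1) (λ.0))) (λ.λ.0)
  step 1: (λ.λ.0) ((λ.λ.λ.λ.1) (λ.0))
  step 2: λ.0

Answer: DIFFERENT — A ⇓ λ.λ.0, B ⇓ λ.0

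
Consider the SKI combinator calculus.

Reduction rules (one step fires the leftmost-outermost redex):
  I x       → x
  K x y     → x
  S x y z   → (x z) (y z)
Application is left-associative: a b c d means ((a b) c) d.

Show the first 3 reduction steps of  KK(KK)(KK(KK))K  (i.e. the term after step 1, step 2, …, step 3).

Answer: after 3 steps: K

Derivation:
  start: KK(KK)(KK(KK))K
  step 1: K(KK(KK))K
  step 2: KK(KK)
  step 3: K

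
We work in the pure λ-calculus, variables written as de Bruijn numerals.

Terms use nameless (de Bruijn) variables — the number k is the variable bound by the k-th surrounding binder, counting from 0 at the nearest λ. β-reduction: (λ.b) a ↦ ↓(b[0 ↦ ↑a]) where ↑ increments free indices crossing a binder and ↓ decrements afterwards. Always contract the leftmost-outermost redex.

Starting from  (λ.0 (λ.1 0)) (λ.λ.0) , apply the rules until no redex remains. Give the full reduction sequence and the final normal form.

  start: (λ.0 (λ.1 0)) (λ.λ.0)
  step 1: (λ.λ.0) (λ.(λ.λ.0) 0)
  step 2: λ.0

Answer: normal form = λ.0  (in 2 steps)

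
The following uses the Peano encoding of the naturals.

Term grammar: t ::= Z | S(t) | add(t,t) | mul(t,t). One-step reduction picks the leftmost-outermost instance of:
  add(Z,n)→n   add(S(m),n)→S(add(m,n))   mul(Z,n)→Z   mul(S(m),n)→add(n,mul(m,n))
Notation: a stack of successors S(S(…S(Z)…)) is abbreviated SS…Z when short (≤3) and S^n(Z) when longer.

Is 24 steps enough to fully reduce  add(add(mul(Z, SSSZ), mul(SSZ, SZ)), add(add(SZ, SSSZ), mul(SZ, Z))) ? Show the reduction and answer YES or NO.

Answer: YES — reaches normal form S^6(Z) in 22 ≤ 24 steps

Reduction:
  start: add(add(mul(Z, SSSZ), mul(SSZ, SZ)), add(add(SZ, SSSZ), mul(SZ, Z)))
  [1] add(add(Z, mul(SSZ, SZ)), add(add(SZ, SSSZ), mul(SZ, Z)))
  [2] add(mul(SSZ, SZ), add(add(SZ, SSSZ), mul(SZ, Z)))
  [3] add(add(SZ, mul(SZ, SZ)), add(add(SZ, SSSZ), mul(SZ, Z)))
  [4] add(S(add(Z, mul(SZ, SZ))), add(add(SZ, SSSZ), mul(SZ, Z)))
  [5] S(add(add(Z, mul(SZ, SZ)), add(add(SZ, SSSZ), mul(SZ, Z))))
  [6] S(add(mul(SZ, SZ), add(add(SZ, SSSZ), mul(SZ, Z))))
  [7] S(add(add(SZ, mul(Z, SZ)), add(add(SZ, SSSZ), mul(SZ, Z))))
  [8] S(add(S(add(Z, mul(Z, SZ))), add(add(SZ, SSSZ), mul(SZ, Z))))
  [9] S(S(add(add(Z, mul(Z, SZ)), add(add(SZ, SSSZ), mul(SZ, Z)))))
  [10] S(S(add(mul(Z, SZ), add(add(SZ, SSSZ), mul(SZ, Z)))))
  [11] S(S(add(Z, add(add(SZ, SSSZ), mul(SZ, Z)))))
  [12] S(S(add(add(SZ, SSSZ), mul(SZ, Z))))
  [13] S(S(add(S(add(Z, SSSZ)), mul(SZ, Z))))
  [14] S(S(S(add(add(Z, SSSZ), mul(SZ, Z)))))
  [15] S(S(S(add(SSSZ, mul(SZ, Z)))))
  [16] S(S(S(S(add(SSZ, mul(SZ, Z))))))
  [17] S(S(S(S(S(add(SZ, mul(SZ, Z)))))))
  [18] S(S(S(S(S(S(add(Z, mul(SZ, Z))))))))
  [19] S(S(S(S(S(S(mul(SZ, Z)))))))
  [20] S(S(S(S(S(S(add(Z, mul(Z, Z))))))))
  [21] S(S(S(S(S(S(mul(Z, Z)))))))
  [22] S^6(Z)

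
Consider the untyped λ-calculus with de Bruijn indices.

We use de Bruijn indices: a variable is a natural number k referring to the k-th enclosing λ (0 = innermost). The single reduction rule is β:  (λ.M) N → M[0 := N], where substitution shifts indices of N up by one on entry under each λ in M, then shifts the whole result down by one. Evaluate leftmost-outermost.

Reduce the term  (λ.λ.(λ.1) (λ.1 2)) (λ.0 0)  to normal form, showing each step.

Answer: normal form = λ.0  (in 2 steps)

Derivation:
  start: (λ.λ.(λ.1) (λ.1 2)) (λ.0 0)
  [1] λ.(λ.1) (λ.1 (λ.0 0))
  [2] λ.0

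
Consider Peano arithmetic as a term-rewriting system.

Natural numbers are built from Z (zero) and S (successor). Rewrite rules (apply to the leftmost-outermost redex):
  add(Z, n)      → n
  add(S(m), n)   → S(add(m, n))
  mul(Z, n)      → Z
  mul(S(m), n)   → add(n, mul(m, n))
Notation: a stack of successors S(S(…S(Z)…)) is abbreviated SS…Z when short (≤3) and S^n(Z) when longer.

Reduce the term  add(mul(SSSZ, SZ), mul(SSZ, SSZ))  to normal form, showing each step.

Answer: normal form = S^7(Z)  (in 23 steps)

Reduction:
  start: add(mul(SSSZ, SZ), mul(SSZ, SSZ))
  step 1: add(add(SZ, mul(SSZ, SZ)), mul(SSZ, SSZ))
  step 2: add(S(add(Z, mul(SSZ, SZ))), mul(SSZ, SSZ))
  step 3: S(add(add(Z, mul(SSZ, SZ)), mul(SSZ, SSZ)))
  step 4: S(add(mul(SSZ, SZ), mul(SSZ, SSZ)))
  step 5: S(add(add(SZ, mul(SZ, SZ)), mul(SSZ, SSZ)))
  step 6: S(add(S(add(Z, mul(SZ, SZ))), mul(SSZ, SSZ)))
  step 7: S(S(add(add(Z, mul(SZ, SZ)), mul(SSZ, SSZ))))
  step 8: S(S(add(mul(SZ, SZ), mul(SSZ, SSZ))))
  step 9: S(S(add(add(SZ, mul(Z, SZ)), mul(SSZ, SSZ))))
  step 10: S(S(add(S(add(Z, mul(Z, SZ))), mul(SSZ, SSZ))))
  step 11: S(S(S(add(add(Z, mul(Z, SZ)), mul(SSZ, SSZ)))))
  step 12: S(S(S(add(mul(Z, SZ), mul(SSZ, SSZ)))))
  step 13: S(S(S(add(Z, mul(SSZ, SSZ)))))
  step 14: S(S(S(mul(SSZ, SSZ))))
  step 15: S(S(S(add(SSZ, mul(SZ, SSZ)))))
  step 16: S(S(S(S(add(SZ, mul(SZ, SSZ))))))
  step 17: S(S(S(S(S(add(Z, mul(SZ, SSZ)))))))
  step 18: S(S(S(S(S(mul(SZ, SSZ))))))
  step 19: S(S(S(S(S(add(SSZ, mul(Z, SSZ)))))))
  step 20: S(S(S(S(S(S(add(SZ, mul(Z, SSZ))))))))
  step 21: S(S(S(S(S(S(S(add(Z, mul(Z, SSZ)))))))))
  step 22: S(S(S(S(S(S(S(mul(Z, SSZ))))))))
  step 23: S^7(Z)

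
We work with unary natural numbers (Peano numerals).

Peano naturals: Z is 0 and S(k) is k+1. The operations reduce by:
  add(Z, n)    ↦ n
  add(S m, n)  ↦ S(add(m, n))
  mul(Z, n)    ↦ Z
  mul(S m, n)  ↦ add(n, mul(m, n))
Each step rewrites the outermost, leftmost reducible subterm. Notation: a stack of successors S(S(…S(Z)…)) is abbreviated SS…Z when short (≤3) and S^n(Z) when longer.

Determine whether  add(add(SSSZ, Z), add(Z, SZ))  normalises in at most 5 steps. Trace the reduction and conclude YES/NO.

Answer: NO — after 5 steps the term is S(S(add(S(add(Z, Z)), add(Z, SZ)))), not yet normal

Derivation:
  start: add(add(SSSZ, Z), add(Z, SZ))
  step 1: add(S(add(SSZ, Z)), add(Z, SZ))
  step 2: S(add(add(SSZ, Z), add(Z, SZ)))
  step 3: S(add(S(add(SZ, Z)), add(Z, SZ)))
  step 4: S(S(add(add(SZ, Z), add(Z, SZ))))
  step 5: S(S(add(S(add(Z, Z)), add(Z, SZ))))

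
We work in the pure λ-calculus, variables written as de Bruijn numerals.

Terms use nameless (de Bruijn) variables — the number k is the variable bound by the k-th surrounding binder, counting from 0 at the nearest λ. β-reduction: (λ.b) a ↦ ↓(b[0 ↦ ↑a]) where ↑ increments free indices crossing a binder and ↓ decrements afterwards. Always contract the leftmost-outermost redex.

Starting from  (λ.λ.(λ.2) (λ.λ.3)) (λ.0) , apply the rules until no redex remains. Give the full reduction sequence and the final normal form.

  start: (λ.λ.(λ.2) (λ.λ.3)) (λ.0)
  step 1: λ.(λ.λ.0) (λ.λ.λ.0)
  step 2: λ.λ.0

Answer: normal form = λ.λ.0  (in 2 steps)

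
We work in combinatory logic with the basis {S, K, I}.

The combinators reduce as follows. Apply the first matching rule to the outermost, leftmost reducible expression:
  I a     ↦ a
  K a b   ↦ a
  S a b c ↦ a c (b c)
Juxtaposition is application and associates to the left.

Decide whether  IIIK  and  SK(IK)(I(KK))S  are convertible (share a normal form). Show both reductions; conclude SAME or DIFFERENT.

Answer: SAME — A ⇓ K, B ⇓ K

Derivation:
Term A:
  start: IIIK
  [1] IIK
  [2] IK
  [3] K

Term B:
  start: SK(IK)(I(KK))S
  [1] K(I(KK))(IK(I(KK)))S
  [2] I(KK)S
  [3] KKS
  [4] K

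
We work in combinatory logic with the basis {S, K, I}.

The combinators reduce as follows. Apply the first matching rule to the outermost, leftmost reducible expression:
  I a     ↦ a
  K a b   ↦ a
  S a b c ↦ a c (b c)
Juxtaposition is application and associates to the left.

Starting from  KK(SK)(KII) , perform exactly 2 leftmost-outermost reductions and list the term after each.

Answer: after 2 steps: KI

Working:
  start: KK(SK)(KII)
  →1  K(KII)
  →2  KI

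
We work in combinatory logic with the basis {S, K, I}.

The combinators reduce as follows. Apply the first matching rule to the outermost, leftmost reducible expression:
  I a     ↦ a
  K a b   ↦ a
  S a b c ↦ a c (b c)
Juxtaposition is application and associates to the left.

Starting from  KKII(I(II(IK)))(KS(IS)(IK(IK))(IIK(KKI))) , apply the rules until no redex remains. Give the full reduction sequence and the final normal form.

Answer: normal form = S(KK)(KK)  (in 9 steps)

Derivation:
  start: KKII(I(II(IK)))(KS(IS)(IK(IK))(IIK(KKI)))
  step 1: KI(I(II(IK)))(KS(IS)(IK(IK))(IIK(KKI)))
  step 2: I(KS(IS)(IK(IK))(IIK(KKI)))
  step 3: KS(IS)(IK(IK))(IIK(KKI))
  step 4: S(IK(IK))(IIK(KKI))
  step 5: S(K(IK))(IIK(KKI))
  step 6: S(KK)(IIK(KKI))
  step 7: S(KK)(IK(KKI))
  step 8: S(KK)(K(KKI))
  step 9: S(KK)(KK)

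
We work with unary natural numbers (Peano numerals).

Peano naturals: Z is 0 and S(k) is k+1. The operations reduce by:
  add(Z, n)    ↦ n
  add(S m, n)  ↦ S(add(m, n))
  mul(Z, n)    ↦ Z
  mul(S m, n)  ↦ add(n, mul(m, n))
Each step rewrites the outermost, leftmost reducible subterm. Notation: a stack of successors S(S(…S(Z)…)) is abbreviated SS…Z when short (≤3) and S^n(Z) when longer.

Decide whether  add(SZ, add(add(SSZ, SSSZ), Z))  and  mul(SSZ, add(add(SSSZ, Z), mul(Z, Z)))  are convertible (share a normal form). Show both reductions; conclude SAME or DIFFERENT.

Term A:
  start: add(SZ, add(add(SSZ, SSSZ), Z))
  [1] S(add(Z, add(add(SSZ, SSSZ), Z)))
  [2] S(add(add(SSZ, SSSZ), Z))
  [3] S(add(S(add(SZ, SSSZ)), Z))
  [4] S(S(add(add(SZ, SSSZ), Z)))
  [5] S(S(add(S(add(Z, SSSZ)), Z)))
  [6] S(S(S(add(add(Z, SSSZ), Z))))
  [7] S(S(S(add(SSSZ, Z))))
  [8] S(S(S(S(add(SSZ, Z)))))
  [9] S(S(S(S(S(add(SZ, Z))))))
  [10] S(S(S(S(S(S(add(Z, Z)))))))
  [11] S^6(Z)

Term B:
  start: mul(SSZ, add(add(SSSZ, Z), mul(Z, Z)))
  [1] add(add(add(SSSZ, Z), mul(Z, Z)), mul(SZ, add(add(SSSZ, Z), mul(Z, Z))))
  [2] add(add(S(add(SSZ, Z)), mul(Z, Z)), mul(SZ, add(add(SSSZ, Z), mul(Z, Z))))
  [3] add(S(add(add(SSZ, Z), mul(Z, Z))), mul(SZ, add(add(SSSZ, Z), mul(Z, Z))))
  [4] S(add(add(add(SSZ, Z), mul(Z, Z)), mul(SZ, add(add(SSSZ, Z), mul(Z, Z)))))
  [5] S(add(add(S(add(SZ, Z)), mul(Z, Z)), mul(SZ, add(add(SSSZ, Z), mul(Z, Z)))))
  [6] S(add(S(add(add(SZ, Z), mul(Z, Z))), mul(SZ, add(add(SSSZ, Z), mul(Z, Z)))))
  [7] S(S(add(add(add(SZ, Z), mul(Z, Z)), mul(SZ, add(add(SSSZ, Z), mul(Z, Z))))))
  [8] S(S(add(add(S(add(Z, Z)), mul(Z, Z)), mul(SZ, add(add(SSSZ, Z), mul(Z, Z))))))
  [9] S(S(add(S(add(add(Z, Z), mul(Z, Z))), mul(SZ, add(add(SSSZ, Z), mul(Z, Z))))))
  [10] S(S(S(add(add(add(Z, Z), mul(Z, Z)), mul(SZ, add(add(SSSZ, Z), mul(Z, Z)))))))
  [11] S(S(S(add(add(Z, mul(Z, Z)), mul(SZ, add(add(SSSZ, Z), mul(Z, Z)))))))
  [12] S(S(S(add(mul(Z, Z), mul(SZ, add(add(SSSZ, Z), mul(Z, Z)))))))
  [13] S(S(S(add(Z, mul(SZ, add(add(SSSZ, Z), mul(Z, Z)))))))
  [14] S(S(S(mul(SZ, add(add(SSSZ, Z), mul(Z, Z))))))
  [15] S(S(S(add(add(add(SSSZ, Z), mul(Z, Z)), mul(Z, add(add(SSSZ, Z), mul(Z, Z)))))))
  [16] S(S(S(add(add(S(add(SSZ, Z)), mul(Z, Z)), mul(Z, add(add(SSSZ, Z), mul(Z, Z)))))))
  [17] S(S(S(add(S(add(add(SSZ, Z), mul(Z, Z))), mul(Z, add(add(SSSZ, Z), mul(Z, Z)))))))
  [18] S(S(S(S(add(add(add(SSZ, Z), mul(Z, Z)), mul(Z, add(add(SSSZ, Z), mul(Z, Z))))))))
  [19] S(S(S(S(add(add(S(add(SZ, Z)), mul(Z, Z)), mul(Z, add(add(SSSZ, Z), mul(Z, Z))))))))
  [20] S(S(S(S(add(S(add(add(SZ, Z), mul(Z, Z))), mul(Z, add(add(SSSZ, Z), mul(Z, Z))))))))
  [21] S(S(S(S(S(add(add(add(SZ, Z), mul(Z, Z)), mul(Z, add(add(SSSZ, Z), mul(Z, Z)))))))))
  [22] S(S(S(S(S(add(add(S(add(Z, Z)), mul(Z, Z)), mul(Z, add(add(SSSZ, Z), mul(Z, Z)))))))))
  [23] S(S(S(S(S(add(S(add(add(Z, Z), mul(Z, Z))), mul(Z, add(add(SSSZ, Z), mul(Z, Z)))))))))
  [24] S(S(S(S(S(S(add(add(add(Z, Z), mul(Z, Z)), mul(Z, add(add(SSSZ, Z), mul(Z, Z))))))))))
  [25] S(S(S(S(S(S(add(add(Z, mul(Z, Z)), mul(Z, add(add(SSSZ, Z), mul(Z, Z))))))))))
  [26] S(S(S(S(S(S(add(mul(Z, Z), mul(Z, add(add(SSSZ, Z), mul(Z, Z))))))))))
  [27] S(S(S(S(S(S(add(Z, mul(Z, add(add(SSSZ, Z), mul(Z, Z))))))))))
  [28] S(S(S(S(S(S(mul(Z, add(add(SSSZ, Z), mul(Z, Z)))))))))
  [29] S^6(Z)

Answer: SAME — A ⇓ S^6(Z), B ⇓ S^6(Z)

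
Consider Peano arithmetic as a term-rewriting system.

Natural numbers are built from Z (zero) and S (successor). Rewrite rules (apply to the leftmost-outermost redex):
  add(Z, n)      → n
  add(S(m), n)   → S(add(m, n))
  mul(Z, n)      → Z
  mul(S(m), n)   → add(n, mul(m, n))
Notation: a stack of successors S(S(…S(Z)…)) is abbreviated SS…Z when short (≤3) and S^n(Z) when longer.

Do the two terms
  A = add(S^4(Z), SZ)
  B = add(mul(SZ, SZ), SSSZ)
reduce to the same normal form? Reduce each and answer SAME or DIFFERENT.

Answer: DIFFERENT — A ⇓ S^5(Z), B ⇓ S^4(Z)

Working:
Term A:
  start: add(S^4(Z), SZ)
  [1] S(add(SSSZ, SZ))
  [2] S(S(add(SSZ, SZ)))
  [3] S(S(S(add(SZ, SZ))))
  [4] S(S(S(S(add(Z, SZ)))))
  [5] S^5(Z)

Term B:
  start: add(mul(SZ, SZ), SSSZ)
  [1] add(add(SZ, mul(Z, SZ)), SSSZ)
  [2] add(S(add(Z, mul(Z, SZ))), SSSZ)
  [3] S(add(add(Z, mul(Z, SZ)), SSSZ))
  [4] S(add(mul(Z, SZ), SSSZ))
  [5] S(add(Z, SSSZ))
  [6] S^4(Z)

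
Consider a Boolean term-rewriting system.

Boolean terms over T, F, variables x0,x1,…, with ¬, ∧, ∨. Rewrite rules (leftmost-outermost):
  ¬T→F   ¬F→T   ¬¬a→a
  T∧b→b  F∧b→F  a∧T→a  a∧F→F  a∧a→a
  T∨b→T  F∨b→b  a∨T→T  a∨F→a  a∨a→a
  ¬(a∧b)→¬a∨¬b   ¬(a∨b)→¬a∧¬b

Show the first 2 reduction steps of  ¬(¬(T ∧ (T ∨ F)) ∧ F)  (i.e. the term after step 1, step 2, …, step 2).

  start: ¬(¬(T ∧ (T ∨ F)) ∧ F)
  step 1: ¬¬(T ∧ (T ∨ F)) ∨ ¬F
  step 2: (T ∧ (T ∨ F)) ∨ ¬F

Answer: after 2 steps: (T ∧ (T ∨ F)) ∨ ¬F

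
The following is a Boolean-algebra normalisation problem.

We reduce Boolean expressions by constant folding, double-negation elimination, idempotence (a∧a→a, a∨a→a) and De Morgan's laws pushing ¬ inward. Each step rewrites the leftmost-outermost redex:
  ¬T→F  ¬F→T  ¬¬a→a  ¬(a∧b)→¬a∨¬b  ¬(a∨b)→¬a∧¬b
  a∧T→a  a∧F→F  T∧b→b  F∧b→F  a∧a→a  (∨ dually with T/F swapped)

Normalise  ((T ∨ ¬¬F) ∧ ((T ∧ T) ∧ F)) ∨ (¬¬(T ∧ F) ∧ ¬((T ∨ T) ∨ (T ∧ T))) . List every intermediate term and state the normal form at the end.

Answer: normal form = F  (in 7 steps)

Working:
  start: ((T ∨ ¬¬F) ∧ ((T ∧ T) ∧ F)) ∨ (¬¬(T ∧ F) ∧ ¬((T ∨ T) ∨ (T ∧ T)))
  [1] (T ∧ ((T ∧ T) ∧ F)) ∨ (¬¬(T ∧ F) ∧ ¬((T ∨ T) ∨ (T ∧ T)))
  [2] ((T ∧ T) ∧ F) ∨ (¬¬(T ∧ F) ∧ ¬((T ∨ T) ∨ (T ∧ T)))
  [3] F ∨ (¬¬(T ∧ F) ∧ ¬((T ∨ T) ∨ (T ∧ T)))
  [4] ¬¬(T ∧ F) ∧ ¬((T ∨ T) ∨ (T ∧ T))
  [5] (T ∧ F) ∧ ¬((T ∨ T) ∨ (T ∧ T))
  [6] F ∧ ¬((T ∨ T) ∨ (T ∧ T))
  [7] F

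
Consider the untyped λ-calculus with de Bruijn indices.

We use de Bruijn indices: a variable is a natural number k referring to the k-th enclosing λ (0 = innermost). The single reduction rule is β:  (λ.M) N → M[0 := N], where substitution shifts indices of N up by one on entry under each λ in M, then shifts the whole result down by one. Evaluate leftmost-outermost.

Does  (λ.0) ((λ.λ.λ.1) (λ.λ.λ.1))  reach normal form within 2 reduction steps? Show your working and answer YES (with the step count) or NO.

Answer: YES — reaches normal form λ.λ.1 in 2 ≤ 2 steps

Reduction:
  start: (λ.0) ((λ.λ.λ.1) (λ.λ.λ.1))
  [1] (λ.λ.λ.1) (λ.λ.λ.1)
  [2] λ.λ.1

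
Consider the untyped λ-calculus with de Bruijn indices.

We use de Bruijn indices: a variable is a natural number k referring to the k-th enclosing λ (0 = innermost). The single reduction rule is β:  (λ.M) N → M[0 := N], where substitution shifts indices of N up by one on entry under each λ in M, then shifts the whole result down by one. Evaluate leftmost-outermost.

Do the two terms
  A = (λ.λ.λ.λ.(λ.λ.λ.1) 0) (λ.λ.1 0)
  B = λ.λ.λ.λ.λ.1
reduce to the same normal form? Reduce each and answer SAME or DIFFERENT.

Term A:
  start: (λ.λ.λ.λ.(λ.λ.λ.1) 0) (λ.λ.1 0)
  step 1: λ.λ.λ.(λ.λ.λ.1) 0
  step 2: λ.λ.λ.λ.λ.1

Term B:
  start: λ.λ.λ.λ.λ.1

Answer: SAME — A ⇓ λ.λ.λ.λ.λ.1, B ⇓ λ.λ.λ.λ.λ.1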